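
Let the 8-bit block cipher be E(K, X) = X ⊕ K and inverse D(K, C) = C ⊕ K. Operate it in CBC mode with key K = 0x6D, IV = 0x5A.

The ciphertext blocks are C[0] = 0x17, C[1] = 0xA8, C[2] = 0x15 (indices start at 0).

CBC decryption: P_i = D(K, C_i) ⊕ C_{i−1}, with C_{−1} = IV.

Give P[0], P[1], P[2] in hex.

P[0]: D(K, 0x17) = 0x7A; 0x7A ⊕ 0x5A = 0x20.
P[1]: D(K, 0xA8) = 0xC5; 0xC5 ⊕ 0x17 = 0xD2.
P[2]: D(K, 0x15) = 0x78; 0x78 ⊕ 0xA8 = 0xD0.

P[0] = 0x20, P[1] = 0xD2, P[2] = 0xD0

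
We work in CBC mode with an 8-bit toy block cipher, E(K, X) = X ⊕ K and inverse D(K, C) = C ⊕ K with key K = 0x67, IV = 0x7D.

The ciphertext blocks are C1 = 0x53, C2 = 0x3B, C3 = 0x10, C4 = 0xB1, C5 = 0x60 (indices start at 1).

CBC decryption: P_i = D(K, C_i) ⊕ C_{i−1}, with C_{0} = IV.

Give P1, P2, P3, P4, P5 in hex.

P1: D(K, 0x53) = 0x34; 0x34 ⊕ 0x7D = 0x49.
P2: D(K, 0x3B) = 0x5C; 0x5C ⊕ 0x53 = 0x0F.
P3: D(K, 0x10) = 0x77; 0x77 ⊕ 0x3B = 0x4C.
P4: D(K, 0xB1) = 0xD6; 0xD6 ⊕ 0x10 = 0xC6.
P5: D(K, 0x60) = 0x07; 0x07 ⊕ 0xB1 = 0xB6.

P1 = 0x49, P2 = 0x0F, P3 = 0x4C, P4 = 0xC6, P5 = 0xB6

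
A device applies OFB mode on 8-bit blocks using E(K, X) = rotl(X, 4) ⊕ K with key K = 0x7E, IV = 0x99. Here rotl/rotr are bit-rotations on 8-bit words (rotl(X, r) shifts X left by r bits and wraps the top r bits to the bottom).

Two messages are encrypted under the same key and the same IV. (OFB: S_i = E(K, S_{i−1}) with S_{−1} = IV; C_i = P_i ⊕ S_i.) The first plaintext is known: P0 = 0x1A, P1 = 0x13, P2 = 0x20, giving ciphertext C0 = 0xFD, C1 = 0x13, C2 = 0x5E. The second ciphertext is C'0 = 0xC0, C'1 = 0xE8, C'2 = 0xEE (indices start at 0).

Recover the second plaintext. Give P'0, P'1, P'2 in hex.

In OFB with a reused IV, both messages share the same keystream S_i, so C_i ⊕ C'_i = P_i ⊕ P'_i and thus P'_i = P_i ⊕ C_i ⊕ C'_i.
P'0: 0x1A ⊕ 0xFD ⊕ 0xC0 = 0x27.
P'1: 0x13 ⊕ 0x13 ⊕ 0xE8 = 0xE8.
P'2: 0x20 ⊕ 0x5E ⊕ 0xEE = 0x90.

P'0 = 0x27, P'1 = 0xE8, P'2 = 0x90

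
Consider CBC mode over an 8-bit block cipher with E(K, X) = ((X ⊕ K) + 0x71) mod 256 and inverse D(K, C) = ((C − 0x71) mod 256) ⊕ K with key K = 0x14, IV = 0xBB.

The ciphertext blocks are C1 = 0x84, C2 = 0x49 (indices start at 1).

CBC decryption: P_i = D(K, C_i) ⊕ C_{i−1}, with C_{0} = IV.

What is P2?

P2 = 0x48

P2: D(K, 0x49) = 0xCC; 0xCC ⊕ 0x84 = 0x48.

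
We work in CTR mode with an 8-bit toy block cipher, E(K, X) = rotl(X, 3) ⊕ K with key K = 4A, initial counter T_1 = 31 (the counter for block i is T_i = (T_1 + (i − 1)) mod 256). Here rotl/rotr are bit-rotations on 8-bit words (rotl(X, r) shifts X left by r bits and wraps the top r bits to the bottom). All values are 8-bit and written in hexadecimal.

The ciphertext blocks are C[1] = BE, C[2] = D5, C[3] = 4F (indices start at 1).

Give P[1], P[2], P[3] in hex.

CTR decryption: S_i = E(K, T_i) where T_i is the counter for block i; P_i = C_i ⊕ S_i.
P[1]: T = 31, S = E(K, T) = C3; BE ⊕ C3 = 7D.
P[2]: T = 32, S = E(K, T) = DB; D5 ⊕ DB = 0E.
P[3]: T = 33, S = E(K, T) = D3; 4F ⊕ D3 = 9C.

P[1] = 7D, P[2] = 0E, P[3] = 9C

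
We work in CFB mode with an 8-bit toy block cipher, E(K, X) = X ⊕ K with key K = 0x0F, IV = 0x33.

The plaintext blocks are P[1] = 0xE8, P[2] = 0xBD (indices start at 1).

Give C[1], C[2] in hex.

CFB encryption: C_i = P_i ⊕ E(K, C_{i−1}), with C_{0} = IV.
C[1]: E(K, 0x33) = 0x3C; 0xE8 ⊕ 0x3C = 0xD4.
C[2]: E(K, 0xD4) = 0xDB; 0xBD ⊕ 0xDB = 0x66.

C[1] = 0xD4, C[2] = 0x66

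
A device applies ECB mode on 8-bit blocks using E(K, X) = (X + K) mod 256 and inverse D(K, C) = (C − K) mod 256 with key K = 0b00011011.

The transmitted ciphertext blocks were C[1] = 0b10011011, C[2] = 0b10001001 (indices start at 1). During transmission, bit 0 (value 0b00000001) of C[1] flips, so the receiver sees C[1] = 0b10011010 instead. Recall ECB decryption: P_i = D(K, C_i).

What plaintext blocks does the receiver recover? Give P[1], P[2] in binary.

Only C[1] changed, to 0b10011010. In ECB, a change in C_i affects only P_i. Decrypting the received ciphertext:
P[1]: D(K, 0b10011010) = 0b01111111.
P[2]: D(K, 0b10001001) = 0b01101110.
Blocks that differ from the original plaintext: P[1].

P[1] = 0b01111111, P[2] = 0b01101110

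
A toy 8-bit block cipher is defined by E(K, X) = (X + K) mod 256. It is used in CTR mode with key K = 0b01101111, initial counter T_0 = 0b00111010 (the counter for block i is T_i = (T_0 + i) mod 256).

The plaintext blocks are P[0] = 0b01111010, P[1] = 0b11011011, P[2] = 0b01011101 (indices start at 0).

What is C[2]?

C[2] = 0b11110110

CTR encryption: S_i = E(K, T_i) where T_i is the counter for block i; C_i = P_i ⊕ S_i.
C[0]: T = 0b00111010, S = E(K, T) = 0b10101001; 0b01111010 ⊕ 0b10101001 = 0b11010011.
C[1]: T = 0b00111011, S = E(K, T) = 0b10101010; 0b11011011 ⊕ 0b10101010 = 0b01110001.
C[2]: T = 0b00111100, S = E(K, T) = 0b10101011; 0b01011101 ⊕ 0b10101011 = 0b11110110.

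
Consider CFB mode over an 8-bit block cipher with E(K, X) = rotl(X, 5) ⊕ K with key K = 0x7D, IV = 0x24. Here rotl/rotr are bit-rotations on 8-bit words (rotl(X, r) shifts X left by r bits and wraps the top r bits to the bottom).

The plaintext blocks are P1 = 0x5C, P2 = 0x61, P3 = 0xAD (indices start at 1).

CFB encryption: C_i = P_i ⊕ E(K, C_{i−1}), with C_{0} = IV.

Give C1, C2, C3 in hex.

C1: E(K, 0x24) = 0xF9; 0x5C ⊕ 0xF9 = 0xA5.
C2: E(K, 0xA5) = 0xC9; 0x61 ⊕ 0xC9 = 0xA8.
C3: E(K, 0xA8) = 0x68; 0xAD ⊕ 0x68 = 0xC5.

C1 = 0xA5, C2 = 0xA8, C3 = 0xC5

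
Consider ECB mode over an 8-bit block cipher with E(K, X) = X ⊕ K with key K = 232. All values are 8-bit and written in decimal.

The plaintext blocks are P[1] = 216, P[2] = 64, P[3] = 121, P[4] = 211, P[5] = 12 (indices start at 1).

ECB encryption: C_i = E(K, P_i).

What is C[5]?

C[5]: E(K, 12) = 228.

C[5] = 228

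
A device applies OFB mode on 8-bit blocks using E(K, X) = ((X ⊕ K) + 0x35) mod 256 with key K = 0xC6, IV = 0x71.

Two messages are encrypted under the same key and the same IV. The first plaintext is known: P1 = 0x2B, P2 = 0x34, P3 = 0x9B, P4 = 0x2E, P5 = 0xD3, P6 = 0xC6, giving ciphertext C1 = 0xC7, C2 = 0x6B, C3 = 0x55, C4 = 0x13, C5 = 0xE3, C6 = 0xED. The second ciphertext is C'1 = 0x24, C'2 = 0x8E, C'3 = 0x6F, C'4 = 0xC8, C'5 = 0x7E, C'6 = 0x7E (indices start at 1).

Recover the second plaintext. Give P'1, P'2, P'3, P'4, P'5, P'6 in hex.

P'1 = 0xC8, P'2 = 0xD1, P'3 = 0xA1, P'4 = 0xF5, P'5 = 0x4E, P'6 = 0x55

In OFB with a reused IV, both messages share the same keystream S_i, so C_i ⊕ C'_i = P_i ⊕ P'_i and thus P'_i = P_i ⊕ C_i ⊕ C'_i.
P'1: 0x2B ⊕ 0xC7 ⊕ 0x24 = 0xC8.
P'2: 0x34 ⊕ 0x6B ⊕ 0x8E = 0xD1.
P'3: 0x9B ⊕ 0x55 ⊕ 0x6F = 0xA1.
P'4: 0x2E ⊕ 0x13 ⊕ 0xC8 = 0xF5.
P'5: 0xD3 ⊕ 0xE3 ⊕ 0x7E = 0x4E.
P'6: 0xC6 ⊕ 0xED ⊕ 0x7E = 0x55.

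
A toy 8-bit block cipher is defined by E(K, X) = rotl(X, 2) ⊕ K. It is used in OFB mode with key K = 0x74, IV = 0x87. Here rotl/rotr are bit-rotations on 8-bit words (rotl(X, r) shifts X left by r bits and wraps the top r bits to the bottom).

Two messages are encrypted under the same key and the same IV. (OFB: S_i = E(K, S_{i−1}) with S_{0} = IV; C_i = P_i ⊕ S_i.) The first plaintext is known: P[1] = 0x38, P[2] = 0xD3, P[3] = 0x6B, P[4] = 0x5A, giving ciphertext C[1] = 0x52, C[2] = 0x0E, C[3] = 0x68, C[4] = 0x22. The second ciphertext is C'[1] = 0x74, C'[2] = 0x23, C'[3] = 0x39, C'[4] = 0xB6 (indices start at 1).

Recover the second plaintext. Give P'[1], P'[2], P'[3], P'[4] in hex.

In OFB with a reused IV, both messages share the same keystream S_i, so C_i ⊕ C'_i = P_i ⊕ P'_i and thus P'_i = P_i ⊕ C_i ⊕ C'_i.
P'[1]: 0x38 ⊕ 0x52 ⊕ 0x74 = 0x1E.
P'[2]: 0xD3 ⊕ 0x0E ⊕ 0x23 = 0xFE.
P'[3]: 0x6B ⊕ 0x68 ⊕ 0x39 = 0x3A.
P'[4]: 0x5A ⊕ 0x22 ⊕ 0xB6 = 0xCE.

P'[1] = 0x1E, P'[2] = 0xFE, P'[3] = 0x3A, P'[4] = 0xCE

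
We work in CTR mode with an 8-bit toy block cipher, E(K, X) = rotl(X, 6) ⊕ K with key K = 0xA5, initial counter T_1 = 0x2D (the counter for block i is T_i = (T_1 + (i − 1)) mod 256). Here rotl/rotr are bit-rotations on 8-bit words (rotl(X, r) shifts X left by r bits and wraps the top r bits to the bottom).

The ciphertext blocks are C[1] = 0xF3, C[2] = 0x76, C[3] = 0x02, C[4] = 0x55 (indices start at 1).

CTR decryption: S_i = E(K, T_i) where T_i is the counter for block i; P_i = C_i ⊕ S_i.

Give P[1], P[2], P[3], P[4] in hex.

P[1] = 0x1D, P[2] = 0x58, P[3] = 0x6C, P[4] = 0xFC

P[1]: T = 0x2D, S = E(K, T) = 0xEE; 0xF3 ⊕ 0xEE = 0x1D.
P[2]: T = 0x2E, S = E(K, T) = 0x2E; 0x76 ⊕ 0x2E = 0x58.
P[3]: T = 0x2F, S = E(K, T) = 0x6E; 0x02 ⊕ 0x6E = 0x6C.
P[4]: T = 0x30, S = E(K, T) = 0xA9; 0x55 ⊕ 0xA9 = 0xFC.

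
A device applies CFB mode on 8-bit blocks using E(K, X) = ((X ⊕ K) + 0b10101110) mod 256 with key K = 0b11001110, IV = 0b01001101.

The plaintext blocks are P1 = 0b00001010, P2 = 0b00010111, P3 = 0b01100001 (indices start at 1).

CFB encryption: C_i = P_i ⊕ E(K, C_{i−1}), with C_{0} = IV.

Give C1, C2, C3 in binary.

C1 = 0b00111011, C2 = 0b10110100, C3 = 0b01001001

C1: E(K, 0b01001101) = 0b00110001; 0b00001010 ⊕ 0b00110001 = 0b00111011.
C2: E(K, 0b00111011) = 0b10100011; 0b00010111 ⊕ 0b10100011 = 0b10110100.
C3: E(K, 0b10110100) = 0b00101000; 0b01100001 ⊕ 0b00101000 = 0b01001001.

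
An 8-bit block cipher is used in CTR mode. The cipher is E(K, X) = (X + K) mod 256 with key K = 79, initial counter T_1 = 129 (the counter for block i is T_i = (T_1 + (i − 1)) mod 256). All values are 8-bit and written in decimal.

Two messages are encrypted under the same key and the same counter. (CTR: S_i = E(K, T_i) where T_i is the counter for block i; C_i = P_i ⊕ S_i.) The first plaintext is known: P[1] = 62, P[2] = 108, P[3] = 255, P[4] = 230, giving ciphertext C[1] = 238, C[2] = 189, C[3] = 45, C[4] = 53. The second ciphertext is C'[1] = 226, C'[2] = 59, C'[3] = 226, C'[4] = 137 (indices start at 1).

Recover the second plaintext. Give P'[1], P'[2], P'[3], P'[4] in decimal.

P'[1] = 50, P'[2] = 234, P'[3] = 48, P'[4] = 90

In CTR with a reused counter, both messages share the same keystream S_i, so C_i ⊕ C'_i = P_i ⊕ P'_i and thus P'_i = P_i ⊕ C_i ⊕ C'_i.
P'[1]: 62 ⊕ 238 ⊕ 226 = 50.
P'[2]: 108 ⊕ 189 ⊕ 59 = 234.
P'[3]: 255 ⊕ 45 ⊕ 226 = 48.
P'[4]: 230 ⊕ 53 ⊕ 137 = 90.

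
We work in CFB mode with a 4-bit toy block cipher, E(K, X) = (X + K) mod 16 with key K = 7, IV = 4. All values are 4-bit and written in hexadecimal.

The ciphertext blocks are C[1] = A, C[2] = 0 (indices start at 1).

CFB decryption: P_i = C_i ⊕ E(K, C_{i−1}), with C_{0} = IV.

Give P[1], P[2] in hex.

P[1] = 1, P[2] = 1

P[1]: E(K, 4) = B; A ⊕ B = 1.
P[2]: E(K, A) = 1; 0 ⊕ 1 = 1.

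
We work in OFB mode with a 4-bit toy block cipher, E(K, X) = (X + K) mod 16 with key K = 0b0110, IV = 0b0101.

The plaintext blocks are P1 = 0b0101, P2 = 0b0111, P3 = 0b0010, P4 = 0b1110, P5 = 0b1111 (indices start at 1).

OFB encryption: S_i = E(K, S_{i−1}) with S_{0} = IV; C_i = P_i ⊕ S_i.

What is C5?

C5 = 0b1100

C1: S = E(K, 0b0101) = 0b1011; 0b0101 ⊕ 0b1011 = 0b1110.
C2: S = E(K, 0b1011) = 0b0001; 0b0111 ⊕ 0b0001 = 0b0110.
C3: S = E(K, 0b0001) = 0b0111; 0b0010 ⊕ 0b0111 = 0b0101.
C4: S = E(K, 0b0111) = 0b1101; 0b1110 ⊕ 0b1101 = 0b0011.
C5: S = E(K, 0b1101) = 0b0011; 0b1111 ⊕ 0b0011 = 0b1100.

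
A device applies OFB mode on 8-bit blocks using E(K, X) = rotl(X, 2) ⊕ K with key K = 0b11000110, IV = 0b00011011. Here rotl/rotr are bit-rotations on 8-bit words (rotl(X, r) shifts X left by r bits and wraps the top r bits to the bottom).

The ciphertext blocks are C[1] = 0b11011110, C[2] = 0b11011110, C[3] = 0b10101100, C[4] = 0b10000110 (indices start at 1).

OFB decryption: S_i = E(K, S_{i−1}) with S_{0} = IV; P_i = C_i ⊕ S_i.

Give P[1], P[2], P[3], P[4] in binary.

P[1]: S = E(K, 0b00011011) = 0b10101010; 0b11011110 ⊕ 0b10101010 = 0b01110100.
P[2]: S = E(K, 0b10101010) = 0b01101100; 0b11011110 ⊕ 0b01101100 = 0b10110010.
P[3]: S = E(K, 0b01101100) = 0b01110111; 0b10101100 ⊕ 0b01110111 = 0b11011011.
P[4]: S = E(K, 0b01110111) = 0b00011011; 0b10000110 ⊕ 0b00011011 = 0b10011101.

P[1] = 0b01110100, P[2] = 0b10110010, P[3] = 0b11011011, P[4] = 0b10011101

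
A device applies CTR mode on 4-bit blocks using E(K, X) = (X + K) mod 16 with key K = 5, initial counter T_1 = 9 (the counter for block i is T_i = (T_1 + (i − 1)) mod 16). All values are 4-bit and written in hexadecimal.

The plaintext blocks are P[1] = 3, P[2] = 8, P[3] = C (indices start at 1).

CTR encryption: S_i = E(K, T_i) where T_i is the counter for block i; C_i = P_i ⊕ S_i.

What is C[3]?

C[1]: T = 9, S = E(K, T) = E; 3 ⊕ E = D.
C[2]: T = A, S = E(K, T) = F; 8 ⊕ F = 7.
C[3]: T = B, S = E(K, T) = 0; C ⊕ 0 = C.

C[3] = C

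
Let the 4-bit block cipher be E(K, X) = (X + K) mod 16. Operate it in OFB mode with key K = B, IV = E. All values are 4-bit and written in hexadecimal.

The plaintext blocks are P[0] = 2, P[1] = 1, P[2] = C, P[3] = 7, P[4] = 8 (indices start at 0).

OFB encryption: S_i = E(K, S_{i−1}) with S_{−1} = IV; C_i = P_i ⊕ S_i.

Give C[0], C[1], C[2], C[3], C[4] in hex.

C[0]: S = E(K, E) = 9; 2 ⊕ 9 = B.
C[1]: S = E(K, 9) = 4; 1 ⊕ 4 = 5.
C[2]: S = E(K, 4) = F; C ⊕ F = 3.
C[3]: S = E(K, F) = A; 7 ⊕ A = D.
C[4]: S = E(K, A) = 5; 8 ⊕ 5 = D.

C[0] = B, C[1] = 5, C[2] = 3, C[3] = D, C[4] = D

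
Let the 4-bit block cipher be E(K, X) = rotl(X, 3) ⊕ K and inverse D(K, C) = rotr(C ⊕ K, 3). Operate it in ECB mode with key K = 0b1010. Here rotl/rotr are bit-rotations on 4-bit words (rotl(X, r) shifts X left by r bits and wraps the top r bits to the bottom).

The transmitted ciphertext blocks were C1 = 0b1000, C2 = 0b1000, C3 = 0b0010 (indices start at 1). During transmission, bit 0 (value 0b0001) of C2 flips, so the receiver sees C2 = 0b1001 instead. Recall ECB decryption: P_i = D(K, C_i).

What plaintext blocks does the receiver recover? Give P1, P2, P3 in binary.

P1 = 0b0100, P2 = 0b0110, P3 = 0b0001

Only C2 changed, to 0b1001. In ECB, a change in C_i affects only P_i. Decrypting the received ciphertext:
P1: D(K, 0b1000) = 0b0100.
P2: D(K, 0b1001) = 0b0110.
P3: D(K, 0b0010) = 0b0001.
Blocks that differ from the original plaintext: P2.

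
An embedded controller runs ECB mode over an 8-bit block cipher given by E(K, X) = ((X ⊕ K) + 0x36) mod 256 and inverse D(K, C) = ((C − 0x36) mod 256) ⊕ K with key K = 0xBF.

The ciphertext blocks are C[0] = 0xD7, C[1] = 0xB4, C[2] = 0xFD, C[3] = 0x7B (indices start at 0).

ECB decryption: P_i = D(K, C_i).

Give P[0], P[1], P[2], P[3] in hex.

P[0]: D(K, 0xD7) = 0x1E.
P[1]: D(K, 0xB4) = 0xC1.
P[2]: D(K, 0xFD) = 0x78.
P[3]: D(K, 0x7B) = 0xFA.

P[0] = 0x1E, P[1] = 0xC1, P[2] = 0x78, P[3] = 0xFA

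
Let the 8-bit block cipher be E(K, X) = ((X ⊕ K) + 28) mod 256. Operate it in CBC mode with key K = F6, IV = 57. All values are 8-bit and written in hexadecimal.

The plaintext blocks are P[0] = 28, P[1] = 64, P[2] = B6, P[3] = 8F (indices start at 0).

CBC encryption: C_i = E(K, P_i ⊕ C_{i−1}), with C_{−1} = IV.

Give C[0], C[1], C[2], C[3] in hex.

C[0]: P[0] ⊕ 57 = 7F; E(K, 7F) = B1.
C[1]: P[1] ⊕ B1 = D5; E(K, D5) = 4B.
C[2]: P[2] ⊕ 4B = FD; E(K, FD) = 33.
C[3]: P[3] ⊕ 33 = BC; E(K, BC) = 72.

C[0] = B1, C[1] = 4B, C[2] = 33, C[3] = 72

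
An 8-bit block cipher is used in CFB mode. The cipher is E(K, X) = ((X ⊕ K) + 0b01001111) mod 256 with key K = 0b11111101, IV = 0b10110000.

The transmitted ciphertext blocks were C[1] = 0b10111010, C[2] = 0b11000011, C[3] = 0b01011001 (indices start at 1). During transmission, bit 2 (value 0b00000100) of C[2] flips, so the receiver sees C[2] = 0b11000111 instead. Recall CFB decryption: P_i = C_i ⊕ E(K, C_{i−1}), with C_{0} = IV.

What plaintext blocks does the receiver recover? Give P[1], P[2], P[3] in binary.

Only C[2] changed, to 0b11000111. In CFB, a change in C_i flips the same bit in P_i and garbles P_{i+1}. Decrypting the received ciphertext:
P[1]: E(K, 0b10110000) = 0b10011100; 0b10111010 ⊕ 0b10011100 = 0b00100110.
P[2]: E(K, 0b10111010) = 0b10010110; 0b11000111 ⊕ 0b10010110 = 0b01010001.
P[3]: E(K, 0b11000111) = 0b10001001; 0b01011001 ⊕ 0b10001001 = 0b11010000.
Blocks that differ from the original plaintext: P[2], P[3].

P[1] = 0b00100110, P[2] = 0b01010001, P[3] = 0b11010000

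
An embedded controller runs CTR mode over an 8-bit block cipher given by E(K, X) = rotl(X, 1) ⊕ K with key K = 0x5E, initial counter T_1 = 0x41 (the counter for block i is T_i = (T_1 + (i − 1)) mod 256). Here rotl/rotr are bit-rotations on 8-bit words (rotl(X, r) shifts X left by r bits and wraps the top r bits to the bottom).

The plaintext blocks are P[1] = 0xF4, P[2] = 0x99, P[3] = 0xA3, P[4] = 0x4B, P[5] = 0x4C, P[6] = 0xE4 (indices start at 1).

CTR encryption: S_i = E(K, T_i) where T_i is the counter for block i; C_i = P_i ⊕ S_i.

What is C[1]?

C[1] = 0x28

C[1]: T = 0x41, S = E(K, T) = 0xDC; 0xF4 ⊕ 0xDC = 0x28.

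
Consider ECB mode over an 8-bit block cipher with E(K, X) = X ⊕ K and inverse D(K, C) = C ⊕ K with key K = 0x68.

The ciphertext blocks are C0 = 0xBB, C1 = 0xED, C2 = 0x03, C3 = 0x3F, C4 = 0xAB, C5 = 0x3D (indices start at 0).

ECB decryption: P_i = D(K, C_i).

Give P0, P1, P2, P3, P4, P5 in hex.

P0 = 0xD3, P1 = 0x85, P2 = 0x6B, P3 = 0x57, P4 = 0xC3, P5 = 0x55

P0: D(K, 0xBB) = 0xD3.
P1: D(K, 0xED) = 0x85.
P2: D(K, 0x03) = 0x6B.
P3: D(K, 0x3F) = 0x57.
P4: D(K, 0xAB) = 0xC3.
P5: D(K, 0x3D) = 0x55.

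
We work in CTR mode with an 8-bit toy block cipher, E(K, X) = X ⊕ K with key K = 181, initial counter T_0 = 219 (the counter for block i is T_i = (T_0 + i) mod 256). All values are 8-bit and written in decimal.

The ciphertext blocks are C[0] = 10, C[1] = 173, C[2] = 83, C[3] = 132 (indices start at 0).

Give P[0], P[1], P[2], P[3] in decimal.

CTR decryption: S_i = E(K, T_i) where T_i is the counter for block i; P_i = C_i ⊕ S_i.
P[0]: T = 219, S = E(K, T) = 110; 10 ⊕ 110 = 100.
P[1]: T = 220, S = E(K, T) = 105; 173 ⊕ 105 = 196.
P[2]: T = 221, S = E(K, T) = 104; 83 ⊕ 104 = 59.
P[3]: T = 222, S = E(K, T) = 107; 132 ⊕ 107 = 239.

P[0] = 100, P[1] = 196, P[2] = 59, P[3] = 239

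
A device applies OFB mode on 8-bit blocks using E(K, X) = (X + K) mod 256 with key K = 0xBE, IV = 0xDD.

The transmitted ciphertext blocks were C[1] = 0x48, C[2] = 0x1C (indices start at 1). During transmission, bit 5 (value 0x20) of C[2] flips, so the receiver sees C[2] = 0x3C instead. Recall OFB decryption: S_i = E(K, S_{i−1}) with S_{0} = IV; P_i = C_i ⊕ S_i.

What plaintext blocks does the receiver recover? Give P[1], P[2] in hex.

Only C[2] changed, to 0x3C. In OFB, a change in C_i flips the same bit in P_i only; the keystream is unaffected. Decrypting the received ciphertext:
P[1]: S = E(K, 0xDD) = 0x9B; 0x48 ⊕ 0x9B = 0xD3.
P[2]: S = E(K, 0x9B) = 0x59; 0x3C ⊕ 0x59 = 0x65.
Blocks that differ from the original plaintext: P[2].

P[1] = 0xD3, P[2] = 0x65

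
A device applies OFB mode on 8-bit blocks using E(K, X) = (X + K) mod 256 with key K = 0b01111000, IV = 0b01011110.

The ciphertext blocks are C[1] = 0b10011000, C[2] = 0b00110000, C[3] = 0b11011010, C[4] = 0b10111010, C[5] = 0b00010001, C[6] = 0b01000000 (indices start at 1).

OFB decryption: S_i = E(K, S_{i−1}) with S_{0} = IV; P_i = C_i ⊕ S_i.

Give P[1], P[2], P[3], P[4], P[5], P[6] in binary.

P[1]: S = E(K, 0b01011110) = 0b11010110; 0b10011000 ⊕ 0b11010110 = 0b01001110.
P[2]: S = E(K, 0b11010110) = 0b01001110; 0b00110000 ⊕ 0b01001110 = 0b01111110.
P[3]: S = E(K, 0b01001110) = 0b11000110; 0b11011010 ⊕ 0b11000110 = 0b00011100.
P[4]: S = E(K, 0b11000110) = 0b00111110; 0b10111010 ⊕ 0b00111110 = 0b10000100.
P[5]: S = E(K, 0b00111110) = 0b10110110; 0b00010001 ⊕ 0b10110110 = 0b10100111.
P[6]: S = E(K, 0b10110110) = 0b00101110; 0b01000000 ⊕ 0b00101110 = 0b01101110.

P[1] = 0b01001110, P[2] = 0b01111110, P[3] = 0b00011100, P[4] = 0b10000100, P[5] = 0b10100111, P[6] = 0b01101110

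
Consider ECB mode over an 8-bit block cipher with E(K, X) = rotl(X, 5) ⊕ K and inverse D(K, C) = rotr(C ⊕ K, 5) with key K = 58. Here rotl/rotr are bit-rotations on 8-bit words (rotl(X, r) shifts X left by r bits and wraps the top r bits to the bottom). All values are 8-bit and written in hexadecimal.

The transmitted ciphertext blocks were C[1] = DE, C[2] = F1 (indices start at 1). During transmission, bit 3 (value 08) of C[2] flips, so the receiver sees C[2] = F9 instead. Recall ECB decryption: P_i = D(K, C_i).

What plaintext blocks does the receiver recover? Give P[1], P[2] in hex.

P[1] = 34, P[2] = 0D

Only C[2] changed, to F9. In ECB, a change in C_i affects only P_i. Decrypting the received ciphertext:
P[1]: D(K, DE) = 34.
P[2]: D(K, F9) = 0D.
Blocks that differ from the original plaintext: P[2].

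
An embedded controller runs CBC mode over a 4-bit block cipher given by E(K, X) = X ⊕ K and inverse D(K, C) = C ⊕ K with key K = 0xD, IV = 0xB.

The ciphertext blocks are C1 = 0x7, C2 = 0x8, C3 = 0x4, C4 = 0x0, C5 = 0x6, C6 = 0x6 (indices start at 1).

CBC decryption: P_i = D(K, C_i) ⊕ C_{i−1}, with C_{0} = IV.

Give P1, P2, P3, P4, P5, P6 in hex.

P1 = 0x1, P2 = 0x2, P3 = 0x1, P4 = 0x9, P5 = 0xB, P6 = 0xD

P1: D(K, 0x7) = 0xA; 0xA ⊕ 0xB = 0x1.
P2: D(K, 0x8) = 0x5; 0x5 ⊕ 0x7 = 0x2.
P3: D(K, 0x4) = 0x9; 0x9 ⊕ 0x8 = 0x1.
P4: D(K, 0x0) = 0xD; 0xD ⊕ 0x4 = 0x9.
P5: D(K, 0x6) = 0xB; 0xB ⊕ 0x0 = 0xB.
P6: D(K, 0x6) = 0xB; 0xB ⊕ 0x6 = 0xD.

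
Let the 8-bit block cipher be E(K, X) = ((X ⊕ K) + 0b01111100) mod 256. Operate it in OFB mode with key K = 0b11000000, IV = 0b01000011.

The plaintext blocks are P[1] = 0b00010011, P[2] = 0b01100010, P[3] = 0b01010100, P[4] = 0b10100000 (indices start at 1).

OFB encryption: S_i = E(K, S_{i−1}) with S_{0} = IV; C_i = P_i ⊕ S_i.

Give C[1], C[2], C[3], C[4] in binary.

C[1] = 0b11101100, C[2] = 0b11011001, C[3] = 0b10100011, C[4] = 0b00010011

C[1]: S = E(K, 0b01000011) = 0b11111111; 0b00010011 ⊕ 0b11111111 = 0b11101100.
C[2]: S = E(K, 0b11111111) = 0b10111011; 0b01100010 ⊕ 0b10111011 = 0b11011001.
C[3]: S = E(K, 0b10111011) = 0b11110111; 0b01010100 ⊕ 0b11110111 = 0b10100011.
C[4]: S = E(K, 0b11110111) = 0b10110011; 0b10100000 ⊕ 0b10110011 = 0b00010011.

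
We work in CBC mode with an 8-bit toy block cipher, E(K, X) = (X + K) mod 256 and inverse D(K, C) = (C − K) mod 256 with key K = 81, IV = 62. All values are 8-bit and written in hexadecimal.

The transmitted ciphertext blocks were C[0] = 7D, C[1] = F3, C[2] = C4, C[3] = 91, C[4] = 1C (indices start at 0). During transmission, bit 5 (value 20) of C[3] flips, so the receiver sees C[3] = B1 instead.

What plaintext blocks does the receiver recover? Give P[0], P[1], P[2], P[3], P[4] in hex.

CBC decryption: P_i = D(K, C_i) ⊕ C_{i−1}, with C_{−1} = IV.
Only C[3] changed, to B1. In CBC, a change in C_i garbles P_i and flips the same bit in P_{i+1}. Decrypting the received ciphertext:
P[0]: D(K, 7D) = FC; FC ⊕ 62 = 9E.
P[1]: D(K, F3) = 72; 72 ⊕ 7D = 0F.
P[2]: D(K, C4) = 43; 43 ⊕ F3 = B0.
P[3]: D(K, B1) = 30; 30 ⊕ C4 = F4.
P[4]: D(K, 1C) = 9B; 9B ⊕ B1 = 2A.
Blocks that differ from the original plaintext: P[3], P[4].

P[0] = 9E, P[1] = 0F, P[2] = B0, P[3] = F4, P[4] = 2A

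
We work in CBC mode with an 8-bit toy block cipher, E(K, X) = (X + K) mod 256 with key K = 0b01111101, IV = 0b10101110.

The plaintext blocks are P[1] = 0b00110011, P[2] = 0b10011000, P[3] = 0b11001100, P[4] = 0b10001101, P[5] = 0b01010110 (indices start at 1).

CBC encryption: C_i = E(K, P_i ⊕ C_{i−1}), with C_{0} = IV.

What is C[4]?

C[1]: P[1] ⊕ 0b10101110 = 0b10011101; E(K, 0b10011101) = 0b00011010.
C[2]: P[2] ⊕ 0b00011010 = 0b10000010; E(K, 0b10000010) = 0b11111111.
C[3]: P[3] ⊕ 0b11111111 = 0b00110011; E(K, 0b00110011) = 0b10110000.
C[4]: P[4] ⊕ 0b10110000 = 0b00111101; E(K, 0b00111101) = 0b10111010.

C[4] = 0b10111010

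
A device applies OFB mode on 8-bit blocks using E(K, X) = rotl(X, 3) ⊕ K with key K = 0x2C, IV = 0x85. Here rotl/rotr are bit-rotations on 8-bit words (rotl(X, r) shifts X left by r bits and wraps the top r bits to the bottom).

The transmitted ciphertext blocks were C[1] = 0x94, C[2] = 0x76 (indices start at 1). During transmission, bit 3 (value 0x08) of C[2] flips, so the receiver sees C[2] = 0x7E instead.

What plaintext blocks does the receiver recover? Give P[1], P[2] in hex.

P[1] = 0x94, P[2] = 0x52

OFB decryption: S_i = E(K, S_{i−1}) with S_{0} = IV; P_i = C_i ⊕ S_i.
Only C[2] changed, to 0x7E. In OFB, a change in C_i flips the same bit in P_i only; the keystream is unaffected. Decrypting the received ciphertext:
P[1]: S = E(K, 0x85) = 0x00; 0x94 ⊕ 0x00 = 0x94.
P[2]: S = E(K, 0x00) = 0x2C; 0x7E ⊕ 0x2C = 0x52.
Blocks that differ from the original plaintext: P[2].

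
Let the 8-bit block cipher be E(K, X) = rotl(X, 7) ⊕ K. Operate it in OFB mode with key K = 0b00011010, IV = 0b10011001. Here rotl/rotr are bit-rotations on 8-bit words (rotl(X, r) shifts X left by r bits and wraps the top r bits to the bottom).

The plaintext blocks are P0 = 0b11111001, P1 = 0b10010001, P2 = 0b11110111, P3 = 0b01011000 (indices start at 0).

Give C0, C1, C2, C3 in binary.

OFB encryption: S_i = E(K, S_{i−1}) with S_{−1} = IV; C_i = P_i ⊕ S_i.
C0: S = E(K, 0b10011001) = 0b11010110; 0b11111001 ⊕ 0b11010110 = 0b00101111.
C1: S = E(K, 0b11010110) = 0b01110001; 0b10010001 ⊕ 0b01110001 = 0b11100000.
C2: S = E(K, 0b01110001) = 0b10100010; 0b11110111 ⊕ 0b10100010 = 0b01010101.
C3: S = E(K, 0b10100010) = 0b01001011; 0b01011000 ⊕ 0b01001011 = 0b00010011.

C0 = 0b00101111, C1 = 0b11100000, C2 = 0b01010101, C3 = 0b00010011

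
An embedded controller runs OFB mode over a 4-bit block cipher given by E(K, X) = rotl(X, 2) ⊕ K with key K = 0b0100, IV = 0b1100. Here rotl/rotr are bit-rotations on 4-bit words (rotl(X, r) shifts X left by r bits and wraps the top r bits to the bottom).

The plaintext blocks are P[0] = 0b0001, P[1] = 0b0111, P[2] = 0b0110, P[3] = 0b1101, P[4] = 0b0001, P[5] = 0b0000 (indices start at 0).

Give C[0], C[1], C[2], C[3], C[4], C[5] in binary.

OFB encryption: S_i = E(K, S_{i−1}) with S_{−1} = IV; C_i = P_i ⊕ S_i.
C[0]: S = E(K, 0b1100) = 0b0111; 0b0001 ⊕ 0b0111 = 0b0110.
C[1]: S = E(K, 0b0111) = 0b1001; 0b0111 ⊕ 0b1001 = 0b1110.
C[2]: S = E(K, 0b1001) = 0b0010; 0b0110 ⊕ 0b0010 = 0b0100.
C[3]: S = E(K, 0b0010) = 0b1100; 0b1101 ⊕ 0b1100 = 0b0001.
C[4]: S = E(K, 0b1100) = 0b0111; 0b0001 ⊕ 0b0111 = 0b0110.
C[5]: S = E(K, 0b0111) = 0b1001; 0b0000 ⊕ 0b1001 = 0b1001.

C[0] = 0b0110, C[1] = 0b1110, C[2] = 0b0100, C[3] = 0b0001, C[4] = 0b0110, C[5] = 0b1001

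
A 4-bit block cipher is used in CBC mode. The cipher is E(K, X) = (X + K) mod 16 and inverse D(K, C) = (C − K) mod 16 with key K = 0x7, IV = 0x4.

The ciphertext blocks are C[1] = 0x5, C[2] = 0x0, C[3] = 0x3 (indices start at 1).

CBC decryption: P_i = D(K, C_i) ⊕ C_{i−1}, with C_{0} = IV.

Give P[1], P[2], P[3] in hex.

P[1] = 0xA, P[2] = 0xC, P[3] = 0xC

P[1]: D(K, 0x5) = 0xE; 0xE ⊕ 0x4 = 0xA.
P[2]: D(K, 0x0) = 0x9; 0x9 ⊕ 0x5 = 0xC.
P[3]: D(K, 0x3) = 0xC; 0xC ⊕ 0x0 = 0xC.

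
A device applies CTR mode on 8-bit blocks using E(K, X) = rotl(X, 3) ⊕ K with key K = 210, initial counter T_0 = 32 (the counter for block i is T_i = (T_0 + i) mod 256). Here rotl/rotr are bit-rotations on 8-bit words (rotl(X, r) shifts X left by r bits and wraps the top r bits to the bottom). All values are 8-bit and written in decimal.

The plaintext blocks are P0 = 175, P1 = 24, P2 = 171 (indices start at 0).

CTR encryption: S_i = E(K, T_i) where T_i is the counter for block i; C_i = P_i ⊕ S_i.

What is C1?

C1 = 195

C0: T = 32, S = E(K, T) = 211; 175 ⊕ 211 = 124.
C1: T = 33, S = E(K, T) = 219; 24 ⊕ 219 = 195.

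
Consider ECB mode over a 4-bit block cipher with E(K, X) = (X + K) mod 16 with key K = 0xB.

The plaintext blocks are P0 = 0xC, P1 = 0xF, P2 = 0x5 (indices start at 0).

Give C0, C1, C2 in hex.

C0 = 0x7, C1 = 0xA, C2 = 0x0

ECB encryption: C_i = E(K, P_i).
C0: E(K, 0xC) = 0x7.
C1: E(K, 0xF) = 0xA.
C2: E(K, 0x5) = 0x0.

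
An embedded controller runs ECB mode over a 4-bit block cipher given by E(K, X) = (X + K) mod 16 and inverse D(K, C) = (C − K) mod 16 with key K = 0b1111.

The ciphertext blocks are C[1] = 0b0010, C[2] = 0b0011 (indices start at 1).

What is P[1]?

P[1] = 0b0011

ECB decryption: P_i = D(K, C_i).
P[1]: D(K, 0b0010) = 0b0011.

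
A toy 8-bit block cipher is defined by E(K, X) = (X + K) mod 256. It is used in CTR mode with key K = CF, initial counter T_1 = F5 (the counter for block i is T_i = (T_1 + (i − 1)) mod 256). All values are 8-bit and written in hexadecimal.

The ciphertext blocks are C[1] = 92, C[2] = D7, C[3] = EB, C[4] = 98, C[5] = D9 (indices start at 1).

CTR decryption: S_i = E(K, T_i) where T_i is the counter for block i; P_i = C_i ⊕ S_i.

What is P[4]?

P[4]: T = F8, S = E(K, T) = C7; 98 ⊕ C7 = 5F.

P[4] = 5F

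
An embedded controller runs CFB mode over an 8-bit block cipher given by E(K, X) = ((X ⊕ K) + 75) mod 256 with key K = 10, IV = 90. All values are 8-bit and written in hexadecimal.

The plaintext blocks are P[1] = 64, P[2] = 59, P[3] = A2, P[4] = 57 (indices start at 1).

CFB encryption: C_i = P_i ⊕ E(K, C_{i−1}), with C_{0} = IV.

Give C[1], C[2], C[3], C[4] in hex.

C[1] = 91, C[2] = AF, C[3] = 96, C[4] = AC

C[1]: E(K, 90) = F5; 64 ⊕ F5 = 91.
C[2]: E(K, 91) = F6; 59 ⊕ F6 = AF.
C[3]: E(K, AF) = 34; A2 ⊕ 34 = 96.
C[4]: E(K, 96) = FB; 57 ⊕ FB = AC.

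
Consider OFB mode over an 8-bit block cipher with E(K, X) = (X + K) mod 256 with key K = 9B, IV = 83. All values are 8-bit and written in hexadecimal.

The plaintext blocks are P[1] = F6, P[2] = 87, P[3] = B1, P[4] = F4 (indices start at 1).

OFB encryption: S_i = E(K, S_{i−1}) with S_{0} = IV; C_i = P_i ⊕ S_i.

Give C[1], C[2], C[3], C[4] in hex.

C[1]: S = E(K, 83) = 1E; F6 ⊕ 1E = E8.
C[2]: S = E(K, 1E) = B9; 87 ⊕ B9 = 3E.
C[3]: S = E(K, B9) = 54; B1 ⊕ 54 = E5.
C[4]: S = E(K, 54) = EF; F4 ⊕ EF = 1B.

C[1] = E8, C[2] = 3E, C[3] = E5, C[4] = 1B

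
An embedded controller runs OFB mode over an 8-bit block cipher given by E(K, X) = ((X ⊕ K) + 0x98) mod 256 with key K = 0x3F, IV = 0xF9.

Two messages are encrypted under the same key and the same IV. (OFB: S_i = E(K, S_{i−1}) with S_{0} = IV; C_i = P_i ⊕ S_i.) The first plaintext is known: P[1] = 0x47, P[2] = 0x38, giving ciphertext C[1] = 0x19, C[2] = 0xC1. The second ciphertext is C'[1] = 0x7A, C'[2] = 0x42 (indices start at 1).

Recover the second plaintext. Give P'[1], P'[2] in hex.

P'[1] = 0x24, P'[2] = 0xBB

In OFB with a reused IV, both messages share the same keystream S_i, so C_i ⊕ C'_i = P_i ⊕ P'_i and thus P'_i = P_i ⊕ C_i ⊕ C'_i.
P'[1]: 0x47 ⊕ 0x19 ⊕ 0x7A = 0x24.
P'[2]: 0x38 ⊕ 0xC1 ⊕ 0x42 = 0xBB.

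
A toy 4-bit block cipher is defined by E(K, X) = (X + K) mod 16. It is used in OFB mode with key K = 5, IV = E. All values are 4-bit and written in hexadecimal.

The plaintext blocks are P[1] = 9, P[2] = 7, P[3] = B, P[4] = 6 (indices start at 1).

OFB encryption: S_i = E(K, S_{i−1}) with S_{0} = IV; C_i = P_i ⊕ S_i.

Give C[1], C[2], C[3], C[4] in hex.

C[1] = A, C[2] = F, C[3] = 6, C[4] = 4

C[1]: S = E(K, E) = 3; 9 ⊕ 3 = A.
C[2]: S = E(K, 3) = 8; 7 ⊕ 8 = F.
C[3]: S = E(K, 8) = D; B ⊕ D = 6.
C[4]: S = E(K, D) = 2; 6 ⊕ 2 = 4.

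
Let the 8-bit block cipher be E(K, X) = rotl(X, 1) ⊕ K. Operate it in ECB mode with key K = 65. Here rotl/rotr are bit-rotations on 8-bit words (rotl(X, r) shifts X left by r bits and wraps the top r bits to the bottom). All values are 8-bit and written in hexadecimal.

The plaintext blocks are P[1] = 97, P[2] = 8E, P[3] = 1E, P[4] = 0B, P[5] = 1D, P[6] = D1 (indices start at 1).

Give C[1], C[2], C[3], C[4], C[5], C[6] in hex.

ECB encryption: C_i = E(K, P_i).
C[1]: E(K, 97) = 4A.
C[2]: E(K, 8E) = 78.
C[3]: E(K, 1E) = 59.
C[4]: E(K, 0B) = 73.
C[5]: E(K, 1D) = 5F.
C[6]: E(K, D1) = C6.

C[1] = 4A, C[2] = 78, C[3] = 59, C[4] = 73, C[5] = 5F, C[6] = C6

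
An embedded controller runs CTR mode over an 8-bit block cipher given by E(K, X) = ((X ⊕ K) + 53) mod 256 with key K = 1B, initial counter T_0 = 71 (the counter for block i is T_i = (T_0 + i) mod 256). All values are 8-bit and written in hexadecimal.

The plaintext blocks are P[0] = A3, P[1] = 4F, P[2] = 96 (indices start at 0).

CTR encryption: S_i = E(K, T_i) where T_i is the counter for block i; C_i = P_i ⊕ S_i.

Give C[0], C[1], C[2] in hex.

C[0]: T = 71, S = E(K, T) = BD; A3 ⊕ BD = 1E.
C[1]: T = 72, S = E(K, T) = BC; 4F ⊕ BC = F3.
C[2]: T = 73, S = E(K, T) = BB; 96 ⊕ BB = 2D.

C[0] = 1E, C[1] = F3, C[2] = 2D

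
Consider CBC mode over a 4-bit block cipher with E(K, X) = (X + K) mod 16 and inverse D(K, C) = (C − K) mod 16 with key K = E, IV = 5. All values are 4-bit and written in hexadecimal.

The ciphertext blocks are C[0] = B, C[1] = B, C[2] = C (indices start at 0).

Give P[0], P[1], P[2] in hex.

CBC decryption: P_i = D(K, C_i) ⊕ C_{i−1}, with C_{−1} = IV.
P[0]: D(K, B) = D; D ⊕ 5 = 8.
P[1]: D(K, B) = D; D ⊕ B = 6.
P[2]: D(K, C) = E; E ⊕ B = 5.

P[0] = 8, P[1] = 6, P[2] = 5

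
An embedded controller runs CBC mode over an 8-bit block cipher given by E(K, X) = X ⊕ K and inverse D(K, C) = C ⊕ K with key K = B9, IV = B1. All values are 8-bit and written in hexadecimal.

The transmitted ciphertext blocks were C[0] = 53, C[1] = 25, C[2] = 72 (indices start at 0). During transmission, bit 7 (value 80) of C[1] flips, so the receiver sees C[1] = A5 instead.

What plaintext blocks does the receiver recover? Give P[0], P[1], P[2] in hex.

P[0] = 5B, P[1] = 4F, P[2] = 6E

CBC decryption: P_i = D(K, C_i) ⊕ C_{i−1}, with C_{−1} = IV.
Only C[1] changed, to A5. In CBC, a change in C_i garbles P_i and flips the same bit in P_{i+1}. Decrypting the received ciphertext:
P[0]: D(K, 53) = EA; EA ⊕ B1 = 5B.
P[1]: D(K, A5) = 1C; 1C ⊕ 53 = 4F.
P[2]: D(K, 72) = CB; CB ⊕ A5 = 6E.
Blocks that differ from the original plaintext: P[1], P[2].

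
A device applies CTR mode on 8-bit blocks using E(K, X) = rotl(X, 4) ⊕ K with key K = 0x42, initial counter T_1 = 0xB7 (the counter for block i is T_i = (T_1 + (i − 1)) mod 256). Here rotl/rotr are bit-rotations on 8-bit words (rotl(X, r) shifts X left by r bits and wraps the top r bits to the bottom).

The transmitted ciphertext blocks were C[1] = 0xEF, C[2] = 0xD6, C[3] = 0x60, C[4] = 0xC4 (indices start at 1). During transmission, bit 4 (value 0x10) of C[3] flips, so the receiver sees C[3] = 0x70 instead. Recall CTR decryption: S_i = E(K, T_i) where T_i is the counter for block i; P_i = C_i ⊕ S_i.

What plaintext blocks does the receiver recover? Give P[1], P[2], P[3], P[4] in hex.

P[1] = 0xD6, P[2] = 0x1F, P[3] = 0xA9, P[4] = 0x2D

Only C[3] changed, to 0x70. In CTR, a change in C_i flips the same bit in P_i only; the keystream is unaffected. Decrypting the received ciphertext:
P[1]: T = 0xB7, S = E(K, T) = 0x39; 0xEF ⊕ 0x39 = 0xD6.
P[2]: T = 0xB8, S = E(K, T) = 0xC9; 0xD6 ⊕ 0xC9 = 0x1F.
P[3]: T = 0xB9, S = E(K, T) = 0xD9; 0x70 ⊕ 0xD9 = 0xA9.
P[4]: T = 0xBA, S = E(K, T) = 0xE9; 0xC4 ⊕ 0xE9 = 0x2D.
Blocks that differ from the original plaintext: P[3].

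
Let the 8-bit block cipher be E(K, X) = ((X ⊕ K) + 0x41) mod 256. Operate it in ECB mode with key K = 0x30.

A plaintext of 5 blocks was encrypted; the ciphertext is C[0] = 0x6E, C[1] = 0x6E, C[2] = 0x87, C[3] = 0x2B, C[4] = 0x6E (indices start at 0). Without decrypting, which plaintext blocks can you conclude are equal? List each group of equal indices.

ECB encrypts each block independently with the same key, so equal ciphertext blocks imply equal plaintext blocks.
C[0] = C[1] = C[4] = 0x6E, so P[0] = P[1] = P[4].

P[0] = P[1] = P[4]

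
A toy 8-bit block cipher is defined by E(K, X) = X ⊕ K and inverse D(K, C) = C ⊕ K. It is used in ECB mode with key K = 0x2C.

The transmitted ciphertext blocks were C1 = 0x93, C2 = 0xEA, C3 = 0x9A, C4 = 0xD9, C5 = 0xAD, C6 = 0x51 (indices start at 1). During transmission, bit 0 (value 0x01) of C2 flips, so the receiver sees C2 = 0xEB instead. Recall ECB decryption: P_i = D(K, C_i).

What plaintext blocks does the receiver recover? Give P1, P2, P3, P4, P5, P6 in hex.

P1 = 0xBF, P2 = 0xC7, P3 = 0xB6, P4 = 0xF5, P5 = 0x81, P6 = 0x7D

Only C2 changed, to 0xEB. In ECB, a change in C_i affects only P_i. Decrypting the received ciphertext:
P1: D(K, 0x93) = 0xBF.
P2: D(K, 0xEB) = 0xC7.
P3: D(K, 0x9A) = 0xB6.
P4: D(K, 0xD9) = 0xF5.
P5: D(K, 0xAD) = 0x81.
P6: D(K, 0x51) = 0x7D.
Blocks that differ from the original plaintext: P2.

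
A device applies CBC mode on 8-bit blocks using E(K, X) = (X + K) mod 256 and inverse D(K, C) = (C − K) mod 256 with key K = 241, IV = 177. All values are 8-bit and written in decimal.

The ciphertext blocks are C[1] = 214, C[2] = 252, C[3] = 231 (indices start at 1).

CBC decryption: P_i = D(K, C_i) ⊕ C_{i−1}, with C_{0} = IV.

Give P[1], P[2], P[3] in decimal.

P[1]: D(K, 214) = 229; 229 ⊕ 177 = 84.
P[2]: D(K, 252) = 11; 11 ⊕ 214 = 221.
P[3]: D(K, 231) = 246; 246 ⊕ 252 = 10.

P[1] = 84, P[2] = 221, P[3] = 10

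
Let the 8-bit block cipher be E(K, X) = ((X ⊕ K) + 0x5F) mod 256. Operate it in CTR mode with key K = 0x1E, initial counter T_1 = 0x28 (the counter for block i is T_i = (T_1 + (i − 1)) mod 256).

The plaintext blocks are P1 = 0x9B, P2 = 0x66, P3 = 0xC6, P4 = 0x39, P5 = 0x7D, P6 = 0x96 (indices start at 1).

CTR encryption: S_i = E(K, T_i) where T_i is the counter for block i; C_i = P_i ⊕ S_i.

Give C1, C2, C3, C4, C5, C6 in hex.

C1: T = 0x28, S = E(K, T) = 0x95; 0x9B ⊕ 0x95 = 0x0E.
C2: T = 0x29, S = E(K, T) = 0x96; 0x66 ⊕ 0x96 = 0xF0.
C3: T = 0x2A, S = E(K, T) = 0x93; 0xC6 ⊕ 0x93 = 0x55.
C4: T = 0x2B, S = E(K, T) = 0x94; 0x39 ⊕ 0x94 = 0xAD.
C5: T = 0x2C, S = E(K, T) = 0x91; 0x7D ⊕ 0x91 = 0xEC.
C6: T = 0x2D, S = E(K, T) = 0x92; 0x96 ⊕ 0x92 = 0x04.

C1 = 0x0E, C2 = 0xF0, C3 = 0x55, C4 = 0xAD, C5 = 0xEC, C6 = 0x04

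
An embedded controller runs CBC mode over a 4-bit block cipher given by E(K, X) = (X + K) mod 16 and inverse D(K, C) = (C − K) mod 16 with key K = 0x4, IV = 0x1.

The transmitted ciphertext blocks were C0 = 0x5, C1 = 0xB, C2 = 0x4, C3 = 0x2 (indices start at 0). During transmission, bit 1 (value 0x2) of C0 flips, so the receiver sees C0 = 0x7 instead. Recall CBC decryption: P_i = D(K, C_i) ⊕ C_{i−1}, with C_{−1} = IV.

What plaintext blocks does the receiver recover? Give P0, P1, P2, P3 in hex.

P0 = 0x2, P1 = 0x0, P2 = 0xB, P3 = 0xA

Only C0 changed, to 0x7. In CBC, a change in C_i garbles P_i and flips the same bit in P_{i+1}. Decrypting the received ciphertext:
P0: D(K, 0x7) = 0x3; 0x3 ⊕ 0x1 = 0x2.
P1: D(K, 0xB) = 0x7; 0x7 ⊕ 0x7 = 0x0.
P2: D(K, 0x4) = 0x0; 0x0 ⊕ 0xB = 0xB.
P3: D(K, 0x2) = 0xE; 0xE ⊕ 0x4 = 0xA.
Blocks that differ from the original plaintext: P0, P1.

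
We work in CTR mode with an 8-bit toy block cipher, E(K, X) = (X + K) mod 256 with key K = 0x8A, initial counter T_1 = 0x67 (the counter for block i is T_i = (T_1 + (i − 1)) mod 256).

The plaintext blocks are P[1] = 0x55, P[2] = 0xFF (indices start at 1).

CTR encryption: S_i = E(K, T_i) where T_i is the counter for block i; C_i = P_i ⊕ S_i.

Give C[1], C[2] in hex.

C[1]: T = 0x67, S = E(K, T) = 0xF1; 0x55 ⊕ 0xF1 = 0xA4.
C[2]: T = 0x68, S = E(K, T) = 0xF2; 0xFF ⊕ 0xF2 = 0x0D.

C[1] = 0xA4, C[2] = 0x0D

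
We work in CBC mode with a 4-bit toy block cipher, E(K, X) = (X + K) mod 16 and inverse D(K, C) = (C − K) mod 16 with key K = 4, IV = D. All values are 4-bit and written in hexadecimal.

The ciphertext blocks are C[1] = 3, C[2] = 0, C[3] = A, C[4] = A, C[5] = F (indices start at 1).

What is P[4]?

P[4] = C

CBC decryption: P_i = D(K, C_i) ⊕ C_{i−1}, with C_{0} = IV.
P[4]: D(K, A) = 6; 6 ⊕ A = C.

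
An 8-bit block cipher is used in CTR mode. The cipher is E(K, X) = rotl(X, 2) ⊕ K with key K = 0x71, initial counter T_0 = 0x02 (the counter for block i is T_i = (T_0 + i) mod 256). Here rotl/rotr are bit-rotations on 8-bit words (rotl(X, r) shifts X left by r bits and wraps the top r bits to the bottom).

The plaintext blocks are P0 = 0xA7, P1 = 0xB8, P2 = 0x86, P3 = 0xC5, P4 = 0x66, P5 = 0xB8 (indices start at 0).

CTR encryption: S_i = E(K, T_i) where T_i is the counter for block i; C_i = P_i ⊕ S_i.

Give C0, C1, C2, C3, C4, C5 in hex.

C0: T = 0x02, S = E(K, T) = 0x79; 0xA7 ⊕ 0x79 = 0xDE.
C1: T = 0x03, S = E(K, T) = 0x7D; 0xB8 ⊕ 0x7D = 0xC5.
C2: T = 0x04, S = E(K, T) = 0x61; 0x86 ⊕ 0x61 = 0xE7.
C3: T = 0x05, S = E(K, T) = 0x65; 0xC5 ⊕ 0x65 = 0xA0.
C4: T = 0x06, S = E(K, T) = 0x69; 0x66 ⊕ 0x69 = 0x0F.
C5: T = 0x07, S = E(K, T) = 0x6D; 0xB8 ⊕ 0x6D = 0xD5.

C0 = 0xDE, C1 = 0xC5, C2 = 0xE7, C3 = 0xA0, C4 = 0x0F, C5 = 0xD5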